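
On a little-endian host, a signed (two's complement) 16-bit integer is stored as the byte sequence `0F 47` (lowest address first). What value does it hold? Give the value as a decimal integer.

18191

In little-endian order the low byte comes first in memory.
Reassemble most-significant byte first: 47 0F → 0x470F.
0x470F = 18191.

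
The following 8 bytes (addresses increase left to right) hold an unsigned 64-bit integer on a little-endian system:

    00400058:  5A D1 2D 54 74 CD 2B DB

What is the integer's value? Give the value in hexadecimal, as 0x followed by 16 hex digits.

0xDB2BCD74542DD15A

Little-endian stores the least-significant byte at the lowest address.
Reassemble most-significant byte first: DB 2B CD 74 54 2D D1 5A → 0xDB2BCD74542DD15A.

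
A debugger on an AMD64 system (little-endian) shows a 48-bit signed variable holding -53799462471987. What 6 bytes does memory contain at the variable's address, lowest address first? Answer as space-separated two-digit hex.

Two's complement of -53799462471987 in 48 bits: 53799462471987 = 0x30EE29D98933; invert → 0xCF11D62676CC; add 1 → 0xCF11D62676CD.
Split into bytes (most-significant first): CF 11 D6 26 76 CD.
Little-endian: lowest address holds the least-significant byte.
So at ascending addresses the bytes are CD 76 26 D6 11 CF.

CD 76 26 D6 11 CF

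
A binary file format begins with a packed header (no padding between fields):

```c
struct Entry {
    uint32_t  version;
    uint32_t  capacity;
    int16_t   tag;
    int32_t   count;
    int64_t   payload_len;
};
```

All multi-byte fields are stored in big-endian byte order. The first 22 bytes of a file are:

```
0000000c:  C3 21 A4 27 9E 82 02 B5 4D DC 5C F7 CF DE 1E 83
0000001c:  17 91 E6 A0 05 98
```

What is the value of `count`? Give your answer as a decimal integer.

`count` follows `version` (4 B), `capacity` (4 B), `tag` (2 B), so it starts at offset 4 + 4 + 2 = 10 and occupies 4 bytes.
Bytes at offsets 10..13: 5C F7 CF DE.
Big-endian: lowest address holds the most-significant byte.
The bytes are already most-significant first: 0x5CF7CFDE.
0x5CF7CFDE = 1559744478.

1559744478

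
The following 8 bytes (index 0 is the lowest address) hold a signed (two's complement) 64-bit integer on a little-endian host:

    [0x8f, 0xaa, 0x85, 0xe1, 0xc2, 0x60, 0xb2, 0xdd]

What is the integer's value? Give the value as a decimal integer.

-2471806855349425521

Little-endian: lowest address holds the least-significant byte.
Reassemble most-significant byte first: DD B2 60 C2 E1 85 AA 8F → 0xDDB260C2E185AA8F.
Top bit is set, so as a signed 64-bit value this is 0xDDB260C2E185AA8F − 2^64 = -2471806855349425521.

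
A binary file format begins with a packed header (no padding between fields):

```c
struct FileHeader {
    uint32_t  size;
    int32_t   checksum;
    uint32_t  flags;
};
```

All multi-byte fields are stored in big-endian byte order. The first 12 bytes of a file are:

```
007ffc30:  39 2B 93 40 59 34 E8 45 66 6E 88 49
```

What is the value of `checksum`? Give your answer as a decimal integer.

`checksum` follows `size` (4 bytes), so it starts at byte offset 4 and occupies 4 bytes.
Bytes at offsets 4..7: 59 34 E8 45.
Big-endian: lowest address holds the most-significant byte.
The bytes are already most-significant first: 0x5934E845.
0x5934E845 = 1496639557.

1496639557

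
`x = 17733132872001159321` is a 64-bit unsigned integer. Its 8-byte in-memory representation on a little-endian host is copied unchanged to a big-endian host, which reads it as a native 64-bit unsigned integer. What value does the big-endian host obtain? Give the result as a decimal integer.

17733132872001159321 in 64-bit hexadecimal is 0xF618BE64966E8099.
Stored little-endian, the bytes at ascending addresses are 99 80 6E 96 64 BE 18 F6.
Read back as big-endian, the last byte is least significant, giving 0x99806E9664BE18F6.
0x99806E9664BE18F6 = 11060962277036267766.

11060962277036267766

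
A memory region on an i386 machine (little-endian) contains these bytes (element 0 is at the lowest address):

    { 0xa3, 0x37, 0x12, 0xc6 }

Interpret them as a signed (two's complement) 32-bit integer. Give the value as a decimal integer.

-971884637

Little-endian: lowest address holds the least-significant byte.
Reassemble most-significant byte first: C6 12 37 A3 → 0xC61237A3.
Top bit is set, so as a signed 32-bit value this is 0xC61237A3 − 2^32 = -971884637.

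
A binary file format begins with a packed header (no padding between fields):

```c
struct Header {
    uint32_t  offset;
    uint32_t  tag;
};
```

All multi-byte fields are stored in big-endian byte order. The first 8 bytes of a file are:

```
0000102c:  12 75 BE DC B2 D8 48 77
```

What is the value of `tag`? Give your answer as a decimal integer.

`tag` follows `offset` (4 bytes), so it starts at byte offset 4 and occupies 4 bytes.
Bytes at offsets 4..7: B2 D8 48 77.
Big-endian stores the most-significant byte at the lowest address.
The bytes are already most-significant first: 0xB2D84877.
0xB2D84877 = 3000518775.

3000518775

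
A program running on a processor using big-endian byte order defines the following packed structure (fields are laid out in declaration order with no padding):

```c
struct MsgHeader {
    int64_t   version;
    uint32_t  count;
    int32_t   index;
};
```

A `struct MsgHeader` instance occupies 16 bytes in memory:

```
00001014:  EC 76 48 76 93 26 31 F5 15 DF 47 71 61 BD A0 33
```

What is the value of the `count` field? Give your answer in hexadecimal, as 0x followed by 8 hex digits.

`count` follows `version` (8 bytes), so it starts at byte offset 8 and occupies 4 bytes.
Bytes at offsets 8..11: 15 DF 47 71.
Big-endian: lowest address holds the most-significant byte.
The bytes are already most-significant first: 0x15DF4771.

0x15DF4771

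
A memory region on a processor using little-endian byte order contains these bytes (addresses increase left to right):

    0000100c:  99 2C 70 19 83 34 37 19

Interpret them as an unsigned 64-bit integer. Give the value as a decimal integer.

Little-endian: lowest address holds the least-significant byte.
Reassemble most-significant byte first: 19 37 34 83 19 70 2C 99 → 0x1937348319702C99.
0x1937348319702C99 = 1816978712339426457.

1816978712339426457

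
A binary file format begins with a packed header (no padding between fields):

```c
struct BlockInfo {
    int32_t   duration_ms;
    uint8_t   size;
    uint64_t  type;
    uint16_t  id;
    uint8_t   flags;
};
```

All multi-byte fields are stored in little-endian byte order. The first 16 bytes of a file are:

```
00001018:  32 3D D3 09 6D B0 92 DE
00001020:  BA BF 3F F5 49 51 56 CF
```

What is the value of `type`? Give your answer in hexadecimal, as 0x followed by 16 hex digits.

`type` follows `duration_ms` (4 B), `size` (1 B), so it starts at offset 4 + 1 = 5 and occupies 8 bytes.
Bytes at offsets 5..12: B0 92 DE BA BF 3F F5 49.
In little-endian order the low byte comes first in memory.
Reassemble most-significant byte first: 49 F5 3F BF BA DE 92 B0 → 0x49F53FBFBADE92B0.

0x49F53FBFBADE92B0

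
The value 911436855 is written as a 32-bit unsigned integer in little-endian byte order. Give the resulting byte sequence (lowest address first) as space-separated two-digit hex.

37 6C 53 36

911436855 in hexadecimal, padded to 32 bits, is 0x36536C37.
Split into bytes (most-significant first): 36 53 6C 37.
In little-endian order the low byte comes first in memory.
So at ascending addresses the bytes are 37 6C 53 36.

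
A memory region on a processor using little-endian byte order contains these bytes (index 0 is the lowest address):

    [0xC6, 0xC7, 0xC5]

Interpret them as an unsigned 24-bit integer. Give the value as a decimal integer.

Little-endian stores the least-significant byte at the lowest address.
Reassemble most-significant byte first: C5 C7 C6 → 0xC5C7C6.
0xC5C7C6 = 12961734.

12961734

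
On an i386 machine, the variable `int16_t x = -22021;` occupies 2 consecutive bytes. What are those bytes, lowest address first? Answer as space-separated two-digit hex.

Two's complement of -22021 in 16 bits: 22021 = 0x5605; invert → 0xA9FA; add 1 → 0xA9FB.
Split into bytes (most-significant first): A9 FB.
Little-endian: lowest address holds the least-significant byte.
So at ascending addresses the bytes are FB A9.

FB A9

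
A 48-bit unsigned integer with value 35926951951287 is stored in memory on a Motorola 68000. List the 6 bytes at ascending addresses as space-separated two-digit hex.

20 AC E5 35 7B B7

35926951951287 in hexadecimal, padded to 48 bits, is 0x20ACE5357BB7.
Split into bytes (most-significant first): 20 AC E5 35 7B B7.
Big-endian: lowest address holds the most-significant byte.
So the memory order matches the most-significant-first order: 20 AC E5 35 7B B7.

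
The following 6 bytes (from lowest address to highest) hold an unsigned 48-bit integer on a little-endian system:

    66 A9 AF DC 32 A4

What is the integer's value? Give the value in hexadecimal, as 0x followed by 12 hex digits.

0xA432DCAFA966

In little-endian order the low byte comes first in memory.
Reassemble most-significant byte first: A4 32 DC AF A9 66 → 0xA432DCAFA966.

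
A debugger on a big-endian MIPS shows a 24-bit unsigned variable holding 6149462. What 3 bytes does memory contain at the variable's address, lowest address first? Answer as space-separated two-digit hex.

5D D5 56

6149462 in hexadecimal, padded to 24 bits, is 0x5DD556.
Split into bytes (most-significant first): 5D D5 56.
In big-endian order the high byte comes first in memory.
So the memory order matches the most-significant-first order: 5D D5 56.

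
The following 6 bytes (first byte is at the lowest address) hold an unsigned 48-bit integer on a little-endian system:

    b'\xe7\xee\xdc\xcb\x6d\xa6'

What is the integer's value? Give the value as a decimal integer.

Little-endian stores the least-significant byte at the lowest address.
Reassemble most-significant byte first: A6 6D CB DC EE E7 → 0xA66DCBDCEEE7.
0xA66DCBDCEEE7 = 182990501900007.

182990501900007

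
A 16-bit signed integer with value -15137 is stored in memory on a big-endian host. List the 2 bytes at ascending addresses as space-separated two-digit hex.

C4 DF

Two's complement of -15137 in 16 bits: 15137 = 0x3B21; invert → 0xC4DE; add 1 → 0xC4DF.
Split into bytes (most-significant first): C4 DF.
In big-endian order the high byte comes first in memory.
So the memory order matches the most-significant-first order: C4 DF.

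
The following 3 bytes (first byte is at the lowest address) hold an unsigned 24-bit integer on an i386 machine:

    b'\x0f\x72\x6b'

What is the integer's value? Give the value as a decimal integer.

Little-endian stores the least-significant byte at the lowest address.
Reassemble most-significant byte first: 6B 72 0F → 0x6B720F.
0x6B720F = 7041551.

7041551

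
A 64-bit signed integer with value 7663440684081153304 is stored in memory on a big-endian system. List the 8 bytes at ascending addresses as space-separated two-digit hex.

6A 5A 02 B3 13 EF 05 18

7663440684081153304 in hexadecimal, padded to 64 bits, is 0x6A5A02B313EF0518.
Split into bytes (most-significant first): 6A 5A 02 B3 13 EF 05 18.
In big-endian order the high byte comes first in memory.
So the memory order matches the most-significant-first order: 6A 5A 02 B3 13 EF 05 18.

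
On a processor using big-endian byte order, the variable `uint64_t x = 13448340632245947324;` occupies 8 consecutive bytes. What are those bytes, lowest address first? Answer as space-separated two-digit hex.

13448340632245947324 in hexadecimal, padded to 64 bits, is 0xBAA21A8D7B78CBBC.
Split into bytes (most-significant first): BA A2 1A 8D 7B 78 CB BC.
Big-endian stores the most-significant byte at the lowest address.
So the memory order matches the most-significant-first order: BA A2 1A 8D 7B 78 CB BC.

BA A2 1A 8D 7B 78 CB BC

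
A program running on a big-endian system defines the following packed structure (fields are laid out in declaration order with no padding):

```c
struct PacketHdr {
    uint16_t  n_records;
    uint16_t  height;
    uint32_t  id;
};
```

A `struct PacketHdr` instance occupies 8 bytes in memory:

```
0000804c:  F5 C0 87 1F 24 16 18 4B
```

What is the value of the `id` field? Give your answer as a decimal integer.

`id` follows `n_records` (2 B), `height` (2 B), so it starts at offset 2 + 2 = 4 and occupies 4 bytes.
Bytes at offsets 4..7: 24 16 18 4B.
Big-endian stores the most-significant byte at the lowest address.
The bytes are already most-significant first: 0x2416184B.
0x2416184B = 605427787.

605427787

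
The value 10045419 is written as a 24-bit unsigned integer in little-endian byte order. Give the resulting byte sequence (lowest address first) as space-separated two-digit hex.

EB 47 99

10045419 in hexadecimal, padded to 24 bits, is 0x9947EB.
Split into bytes (most-significant first): 99 47 EB.
In little-endian order the low byte comes first in memory.
So at ascending addresses the bytes are EB 47 99.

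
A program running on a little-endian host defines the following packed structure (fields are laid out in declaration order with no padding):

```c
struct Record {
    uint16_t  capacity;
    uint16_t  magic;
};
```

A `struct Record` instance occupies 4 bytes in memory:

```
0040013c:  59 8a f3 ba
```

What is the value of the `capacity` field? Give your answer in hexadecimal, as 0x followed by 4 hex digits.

`capacity` is the first field, at byte offset 0, occupying 2 bytes.
Bytes at offsets 0..1: 59 8A.
Little-endian stores the least-significant byte at the lowest address.
Reassemble most-significant byte first: 8A 59 → 0x8A59.

0x8A59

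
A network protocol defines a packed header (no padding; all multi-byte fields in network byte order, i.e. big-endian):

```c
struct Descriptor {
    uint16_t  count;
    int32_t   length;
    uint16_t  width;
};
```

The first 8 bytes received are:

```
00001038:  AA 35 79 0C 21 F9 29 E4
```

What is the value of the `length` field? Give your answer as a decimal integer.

`length` follows `count` (2 bytes), so it starts at byte offset 2 and occupies 4 bytes.
Bytes at offsets 2..5: 79 0C 21 F9.
In big-endian order the high byte comes first in memory.
The bytes are already most-significant first: 0x790C21F9.
0x790C21F9 = 2030838265.

2030838265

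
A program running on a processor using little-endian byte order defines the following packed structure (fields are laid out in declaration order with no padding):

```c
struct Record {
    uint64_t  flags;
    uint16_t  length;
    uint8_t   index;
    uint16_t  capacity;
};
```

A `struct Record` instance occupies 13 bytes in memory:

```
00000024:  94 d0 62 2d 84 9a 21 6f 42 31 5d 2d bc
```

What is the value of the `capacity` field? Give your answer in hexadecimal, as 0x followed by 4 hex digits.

0xBC2D

`capacity` follows `flags` (8 B), `length` (2 B), `index` (1 B), so it starts at offset 8 + 2 + 1 = 11 and occupies 2 bytes.
Bytes at offsets 11..12: 2D BC.
Little-endian: lowest address holds the least-significant byte.
Reassemble most-significant byte first: BC 2D → 0xBC2D.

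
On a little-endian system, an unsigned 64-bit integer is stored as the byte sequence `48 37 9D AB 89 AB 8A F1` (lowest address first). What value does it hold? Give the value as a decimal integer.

Little-endian: lowest address holds the least-significant byte.
Reassemble most-significant byte first: F1 8A AB 89 AB 9D 37 48 → 0xF18AAB89AB9D3748.
0xF18AAB89AB9D3748 = 17404912317704779592.

17404912317704779592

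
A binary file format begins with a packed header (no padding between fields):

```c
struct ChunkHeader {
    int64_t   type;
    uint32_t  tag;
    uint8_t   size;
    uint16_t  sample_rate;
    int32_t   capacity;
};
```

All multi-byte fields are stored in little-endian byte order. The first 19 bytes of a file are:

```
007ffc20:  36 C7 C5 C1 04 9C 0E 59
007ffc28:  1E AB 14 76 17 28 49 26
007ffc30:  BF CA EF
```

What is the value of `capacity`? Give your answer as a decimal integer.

`capacity` follows `type` (8 B), `tag` (4 B), `size` (1 B), `sample_rate` (2 B), so it starts at offset 8 + 4 + 1 + 2 = 15 and occupies 4 bytes.
Bytes at offsets 15..18: 26 BF CA EF.
In little-endian order the low byte comes first in memory.
Reassemble most-significant byte first: EF CA BF 26 → 0xEFCABF26.
Top bit is set, so as a signed 32-bit value this is 0xEFCABF26 − 2^32 = -271925466.

-271925466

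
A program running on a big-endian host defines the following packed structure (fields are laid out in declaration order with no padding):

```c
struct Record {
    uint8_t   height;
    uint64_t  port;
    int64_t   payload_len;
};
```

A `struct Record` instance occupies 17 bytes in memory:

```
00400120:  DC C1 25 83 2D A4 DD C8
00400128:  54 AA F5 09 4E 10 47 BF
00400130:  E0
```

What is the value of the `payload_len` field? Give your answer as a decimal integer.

`payload_len` follows `height` (1 B), `port` (8 B), so it starts at offset 1 + 8 = 9 and occupies 8 bytes.
Bytes at offsets 9..16: AA F5 09 4E 10 47 BF E0.
In big-endian order the high byte comes first in memory.
The bytes are already most-significant first: 0xAAF5094E1047BFE0.
Top bit is set, so as a signed 64-bit value this is 0xAAF5094E1047BFE0 − 2^64 = -6127981487082455072.

-6127981487082455072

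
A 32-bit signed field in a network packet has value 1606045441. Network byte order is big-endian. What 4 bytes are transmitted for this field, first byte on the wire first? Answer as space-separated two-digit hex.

1606045441 in hexadecimal, padded to 32 bits, is 0x5FBA4F01.
Split into bytes (most-significant first): 5F BA 4F 01.
Big-endian: lowest address holds the most-significant byte.
So the memory order matches the most-significant-first order: 5F BA 4F 01.

5F BA 4F 01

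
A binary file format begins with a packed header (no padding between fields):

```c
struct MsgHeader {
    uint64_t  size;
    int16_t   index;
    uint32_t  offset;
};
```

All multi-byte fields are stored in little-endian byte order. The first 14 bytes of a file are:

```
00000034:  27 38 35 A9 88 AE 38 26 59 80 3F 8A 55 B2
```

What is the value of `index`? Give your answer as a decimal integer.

-32679

`index` follows `size` (8 bytes), so it starts at byte offset 8 and occupies 2 bytes.
Bytes at offsets 8..9: 59 80.
Little-endian stores the least-significant byte at the lowest address.
Reassemble most-significant byte first: 80 59 → 0x8059.
Top bit is set, so as a signed 16-bit value this is 0x8059 − 2^16 = -32679.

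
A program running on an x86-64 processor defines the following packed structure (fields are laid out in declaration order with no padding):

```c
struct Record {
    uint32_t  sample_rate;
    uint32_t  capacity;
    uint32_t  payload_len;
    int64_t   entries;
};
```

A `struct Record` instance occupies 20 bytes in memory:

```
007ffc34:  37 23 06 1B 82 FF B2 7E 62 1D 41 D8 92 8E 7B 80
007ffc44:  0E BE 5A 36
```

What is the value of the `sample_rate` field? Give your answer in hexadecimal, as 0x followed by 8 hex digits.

`sample_rate` is the first field, at byte offset 0, occupying 4 bytes.
Bytes at offsets 0..3: 37 23 06 1B.
Little-endian: lowest address holds the least-significant byte.
Reassemble most-significant byte first: 1B 06 23 37 → 0x1B062337.

0x1B062337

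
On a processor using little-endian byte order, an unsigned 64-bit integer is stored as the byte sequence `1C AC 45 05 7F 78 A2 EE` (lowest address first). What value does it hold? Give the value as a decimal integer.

17195438814198606876

In little-endian order the low byte comes first in memory.
Reassemble most-significant byte first: EE A2 78 7F 05 45 AC 1C → 0xEEA2787F0545AC1C.
0xEEA2787F0545AC1C = 17195438814198606876.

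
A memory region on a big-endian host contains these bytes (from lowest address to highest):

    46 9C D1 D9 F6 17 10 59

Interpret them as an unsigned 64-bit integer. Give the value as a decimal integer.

In big-endian order the high byte comes first in memory.
The bytes are already most-significant first: 0x469CD1D9F6171059.
0x469CD1D9F6171059 = 5088172413088632921.

5088172413088632921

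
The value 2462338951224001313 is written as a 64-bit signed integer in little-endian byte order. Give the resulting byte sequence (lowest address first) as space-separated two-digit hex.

2462338951224001313 in hexadecimal, padded to 64 bits, is 0x222BFC3AE8508321.
Split into bytes (most-significant first): 22 2B FC 3A E8 50 83 21.
Little-endian: lowest address holds the least-significant byte.
So at ascending addresses the bytes are 21 83 50 E8 3A FC 2B 22.

21 83 50 E8 3A FC 2B 22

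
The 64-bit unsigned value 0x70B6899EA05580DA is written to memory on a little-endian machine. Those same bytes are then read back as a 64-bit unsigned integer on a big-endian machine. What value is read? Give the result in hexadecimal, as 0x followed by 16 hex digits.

Stored little-endian, the bytes at ascending addresses are DA 80 55 A0 9E 89 B6 70.
Read back as big-endian, the last byte is least significant, giving 0xDA8055A09E89B670.

0xDA8055A09E89B670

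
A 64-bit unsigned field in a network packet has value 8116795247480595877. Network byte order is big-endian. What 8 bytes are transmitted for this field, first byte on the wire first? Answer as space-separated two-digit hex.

70 A4 A6 45 E0 A8 E5 A5

8116795247480595877 in hexadecimal, padded to 64 bits, is 0x70A4A645E0A8E5A5.
Split into bytes (most-significant first): 70 A4 A6 45 E0 A8 E5 A5.
Big-endian stores the most-significant byte at the lowest address.
So the memory order matches the most-significant-first order: 70 A4 A6 45 E0 A8 E5 A5.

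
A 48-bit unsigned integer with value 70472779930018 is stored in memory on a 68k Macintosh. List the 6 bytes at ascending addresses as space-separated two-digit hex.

70472779930018 in hexadecimal, padded to 48 bits, is 0x4018390399A2.
Split into bytes (most-significant first): 40 18 39 03 99 A2.
Big-endian: lowest address holds the most-significant byte.
So the memory order matches the most-significant-first order: 40 18 39 03 99 A2.

40 18 39 03 99 A2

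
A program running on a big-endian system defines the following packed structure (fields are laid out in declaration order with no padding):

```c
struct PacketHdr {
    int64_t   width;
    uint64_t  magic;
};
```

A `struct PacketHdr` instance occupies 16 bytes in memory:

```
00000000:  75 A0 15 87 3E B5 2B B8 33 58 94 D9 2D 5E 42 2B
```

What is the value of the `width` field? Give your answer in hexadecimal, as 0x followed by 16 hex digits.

`width` is the first field, at byte offset 0, occupying 8 bytes.
Bytes at offsets 0..7: 75 A0 15 87 3E B5 2B B8.
Big-endian: lowest address holds the most-significant byte.
The bytes are already most-significant first: 0x75A015873EB52BB8.

0x75A015873EB52BB8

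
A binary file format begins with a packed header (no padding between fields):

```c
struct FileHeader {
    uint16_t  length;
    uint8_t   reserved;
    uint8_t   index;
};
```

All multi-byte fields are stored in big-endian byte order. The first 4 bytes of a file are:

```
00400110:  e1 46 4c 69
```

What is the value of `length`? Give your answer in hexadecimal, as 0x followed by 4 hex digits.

`length` is the first field, at byte offset 0, occupying 2 bytes.
Bytes at offsets 0..1: E1 46.
In big-endian order the high byte comes first in memory.
The bytes are already most-significant first: 0xE146.

0xE146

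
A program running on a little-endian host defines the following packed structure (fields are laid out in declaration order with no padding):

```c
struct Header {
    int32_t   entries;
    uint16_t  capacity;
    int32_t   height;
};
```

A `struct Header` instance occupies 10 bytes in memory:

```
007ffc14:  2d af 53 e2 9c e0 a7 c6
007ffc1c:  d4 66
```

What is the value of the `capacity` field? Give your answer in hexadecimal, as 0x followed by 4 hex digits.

`capacity` follows `entries` (4 bytes), so it starts at byte offset 4 and occupies 2 bytes.
Bytes at offsets 4..5: 9C E0.
Little-endian: lowest address holds the least-significant byte.
Reassemble most-significant byte first: E0 9C → 0xE09C.

0xE09C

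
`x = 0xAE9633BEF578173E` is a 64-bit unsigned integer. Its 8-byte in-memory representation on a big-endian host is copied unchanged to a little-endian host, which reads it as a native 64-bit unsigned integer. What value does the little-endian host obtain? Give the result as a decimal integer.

Stored big-endian, the bytes at ascending addresses are AE 96 33 BE F5 78 17 3E.
Read back as little-endian, the first byte is least significant, giving 0x3E1778F5BE3396AE.
0x3E1778F5BE3396AE = 4474177751669249710.

4474177751669249710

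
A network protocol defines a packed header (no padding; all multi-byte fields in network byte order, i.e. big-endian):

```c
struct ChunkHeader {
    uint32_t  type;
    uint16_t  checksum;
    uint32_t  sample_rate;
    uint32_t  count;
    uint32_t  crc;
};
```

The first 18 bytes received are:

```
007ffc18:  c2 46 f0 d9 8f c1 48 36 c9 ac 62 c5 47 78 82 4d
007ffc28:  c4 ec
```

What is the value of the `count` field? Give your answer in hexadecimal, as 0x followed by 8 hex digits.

`count` follows `type` (4 B), `checksum` (2 B), `sample_rate` (4 B), so it starts at offset 4 + 2 + 4 = 10 and occupies 4 bytes.
Bytes at offsets 10..13: 62 C5 47 78.
In big-endian order the high byte comes first in memory.
The bytes are already most-significant first: 0x62C54778.

0x62C54778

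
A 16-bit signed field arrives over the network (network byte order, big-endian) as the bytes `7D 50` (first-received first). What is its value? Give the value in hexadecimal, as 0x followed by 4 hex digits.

In big-endian order the high byte comes first in memory.
The bytes are already most-significant first: 0x7D50.

0x7D50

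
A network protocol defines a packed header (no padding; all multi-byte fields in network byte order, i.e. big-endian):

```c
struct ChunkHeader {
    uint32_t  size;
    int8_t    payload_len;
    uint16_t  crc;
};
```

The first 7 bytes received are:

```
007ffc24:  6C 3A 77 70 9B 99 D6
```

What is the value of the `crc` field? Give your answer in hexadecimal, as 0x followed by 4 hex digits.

0x99D6

`crc` follows `size` (4 B), `payload_len` (1 B), so it starts at offset 4 + 1 = 5 and occupies 2 bytes.
Bytes at offsets 5..6: 99 D6.
Big-endian stores the most-significant byte at the lowest address.
The bytes are already most-significant first: 0x99D6.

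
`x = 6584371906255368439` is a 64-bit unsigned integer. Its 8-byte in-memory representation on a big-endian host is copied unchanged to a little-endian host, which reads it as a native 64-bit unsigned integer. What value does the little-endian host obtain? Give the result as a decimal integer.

17847881860166934619

6584371906255368439 in 64-bit hexadecimal is 0x5B60635CFD69B0F7.
Stored big-endian, the bytes at ascending addresses are 5B 60 63 5C FD 69 B0 F7.
Read back as little-endian, the first byte is least significant, giving 0xF7B069FD5C63605B.
0xF7B069FD5C63605B = 17847881860166934619.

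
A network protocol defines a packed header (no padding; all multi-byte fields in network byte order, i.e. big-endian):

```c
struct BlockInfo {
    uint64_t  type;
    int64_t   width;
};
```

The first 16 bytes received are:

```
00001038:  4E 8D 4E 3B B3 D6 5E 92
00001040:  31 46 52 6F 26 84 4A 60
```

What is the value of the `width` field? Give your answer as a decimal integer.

3550615993569266272

`width` follows `type` (8 bytes), so it starts at byte offset 8 and occupies 8 bytes.
Bytes at offsets 8..15: 31 46 52 6F 26 84 4A 60.
In big-endian order the high byte comes first in memory.
The bytes are already most-significant first: 0x3146526F26844A60.
0x3146526F26844A60 = 3550615993569266272.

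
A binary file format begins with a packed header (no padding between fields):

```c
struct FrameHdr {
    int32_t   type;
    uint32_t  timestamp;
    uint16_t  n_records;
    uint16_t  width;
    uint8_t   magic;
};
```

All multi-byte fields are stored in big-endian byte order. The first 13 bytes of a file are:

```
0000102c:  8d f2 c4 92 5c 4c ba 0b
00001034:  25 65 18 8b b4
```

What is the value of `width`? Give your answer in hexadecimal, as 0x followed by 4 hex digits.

`width` follows `type` (4 B), `timestamp` (4 B), `n_records` (2 B), so it starts at offset 4 + 4 + 2 = 10 and occupies 2 bytes.
Bytes at offsets 10..11: 18 8B.
In big-endian order the high byte comes first in memory.
The bytes are already most-significant first: 0x188B.

0x188B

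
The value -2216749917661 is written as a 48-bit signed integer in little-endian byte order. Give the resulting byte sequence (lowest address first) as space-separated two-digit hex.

23 9A 68 DF FB FD

Two's complement of -2216749917661 in 48 bits: 2216749917661 = 0x0204209765DD; invert → 0xFDFBDF689A22; add 1 → 0xFDFBDF689A23.
Split into bytes (most-significant first): FD FB DF 68 9A 23.
In little-endian order the low byte comes first in memory.
So at ascending addresses the bytes are 23 9A 68 DF FB FD.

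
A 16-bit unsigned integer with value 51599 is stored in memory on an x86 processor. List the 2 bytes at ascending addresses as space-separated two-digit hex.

8F C9

51599 in hexadecimal, padded to 16 bits, is 0xC98F.
Split into bytes (most-significant first): C9 8F.
Little-endian: lowest address holds the least-significant byte.
So at ascending addresses the bytes are 8F C9.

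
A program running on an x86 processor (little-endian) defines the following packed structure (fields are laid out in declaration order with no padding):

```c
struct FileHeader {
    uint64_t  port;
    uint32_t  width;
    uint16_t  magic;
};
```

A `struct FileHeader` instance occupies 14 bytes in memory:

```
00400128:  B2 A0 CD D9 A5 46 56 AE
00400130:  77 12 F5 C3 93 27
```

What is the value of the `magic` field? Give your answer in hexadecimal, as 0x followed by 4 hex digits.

`magic` follows `port` (8 B), `width` (4 B), so it starts at offset 8 + 4 = 12 and occupies 2 bytes.
Bytes at offsets 12..13: 93 27.
In little-endian order the low byte comes first in memory.
Reassemble most-significant byte first: 27 93 → 0x2793.

0x2793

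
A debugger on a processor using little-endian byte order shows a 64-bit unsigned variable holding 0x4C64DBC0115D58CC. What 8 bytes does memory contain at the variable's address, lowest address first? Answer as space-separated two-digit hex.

Split into bytes (most-significant first): 4C 64 DB C0 11 5D 58 CC.
Little-endian stores the least-significant byte at the lowest address.
So at ascending addresses the bytes are CC 58 5D 11 C0 DB 64 4C.

CC 58 5D 11 C0 DB 64 4C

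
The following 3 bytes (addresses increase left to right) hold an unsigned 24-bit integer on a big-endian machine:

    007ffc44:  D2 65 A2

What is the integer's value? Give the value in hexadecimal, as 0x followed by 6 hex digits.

0xD265A2

In big-endian order the high byte comes first in memory.
The bytes are already most-significant first: 0xD265A2.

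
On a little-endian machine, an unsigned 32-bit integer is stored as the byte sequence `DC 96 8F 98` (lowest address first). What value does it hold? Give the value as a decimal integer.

2559547100

In little-endian order the low byte comes first in memory.
Reassemble most-significant byte first: 98 8F 96 DC → 0x988F96DC.
0x988F96DC = 2559547100.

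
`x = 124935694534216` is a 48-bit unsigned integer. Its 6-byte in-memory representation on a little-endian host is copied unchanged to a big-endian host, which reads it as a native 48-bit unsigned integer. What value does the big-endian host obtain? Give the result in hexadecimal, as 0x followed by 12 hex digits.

124935694534216 in 48-bit hexadecimal is 0x71A0DBB14648.
Stored little-endian, the bytes at ascending addresses are 48 46 B1 DB A0 71.
Read back as big-endian, the last byte is least significant, giving 0x4846B1DBA071.

0x4846B1DBA071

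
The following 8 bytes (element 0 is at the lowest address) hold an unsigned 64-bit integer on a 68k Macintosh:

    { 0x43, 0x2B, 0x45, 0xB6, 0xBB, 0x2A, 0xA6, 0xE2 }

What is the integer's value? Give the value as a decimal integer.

Big-endian stores the most-significant byte at the lowest address.
The bytes are already most-significant first: 0x432B45B6BB2AA6E2.
0x432B45B6BB2AA6E2 = 4840038875666228962.

4840038875666228962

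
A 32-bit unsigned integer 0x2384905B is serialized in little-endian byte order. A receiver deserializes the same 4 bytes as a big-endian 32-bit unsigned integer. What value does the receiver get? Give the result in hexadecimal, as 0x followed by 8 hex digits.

Stored little-endian, the bytes at ascending addresses are 5B 90 84 23.
Read back as big-endian, the last byte is least significant, giving 0x5B908423.

0x5B908423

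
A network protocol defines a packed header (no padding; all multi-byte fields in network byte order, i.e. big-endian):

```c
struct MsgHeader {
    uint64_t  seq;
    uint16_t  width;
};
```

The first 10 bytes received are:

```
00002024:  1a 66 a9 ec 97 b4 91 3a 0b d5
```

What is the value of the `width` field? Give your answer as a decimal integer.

`width` follows `seq` (8 bytes), so it starts at byte offset 8 and occupies 2 bytes.
Bytes at offsets 8..9: 0B D5.
Big-endian stores the most-significant byte at the lowest address.
The bytes are already most-significant first: 0x0BD5.
0x0BD5 = 3029.

3029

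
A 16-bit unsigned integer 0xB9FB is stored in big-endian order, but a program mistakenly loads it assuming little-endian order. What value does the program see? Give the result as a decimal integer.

64441

Stored big-endian, the bytes at ascending addresses are B9 FB.
Read back as little-endian, the first byte is least significant, giving 0xFBB9.
0xFBB9 = 64441.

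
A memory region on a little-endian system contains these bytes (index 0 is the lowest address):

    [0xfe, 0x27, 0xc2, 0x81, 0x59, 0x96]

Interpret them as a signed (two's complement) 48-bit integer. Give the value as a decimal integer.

-116163803469826

In little-endian order the low byte comes first in memory.
Reassemble most-significant byte first: 96 59 81 C2 27 FE → 0x965981C227FE.
Top bit is set, so as a signed 48-bit value this is 0x965981C227FE − 2^48 = -116163803469826.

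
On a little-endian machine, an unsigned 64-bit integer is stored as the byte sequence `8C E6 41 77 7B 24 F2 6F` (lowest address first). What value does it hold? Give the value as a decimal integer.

8066549995274364556

Little-endian stores the least-significant byte at the lowest address.
Reassemble most-significant byte first: 6F F2 24 7B 77 41 E6 8C → 0x6FF2247B7741E68C.
0x6FF2247B7741E68C = 8066549995274364556.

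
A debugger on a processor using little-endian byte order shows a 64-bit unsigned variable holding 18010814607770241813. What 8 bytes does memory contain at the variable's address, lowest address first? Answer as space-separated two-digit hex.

18010814607770241813 in hexadecimal, padded to 64 bits, is 0xF9F34475DB8FCB15.
Split into bytes (most-significant first): F9 F3 44 75 DB 8F CB 15.
Little-endian stores the least-significant byte at the lowest address.
So at ascending addresses the bytes are 15 CB 8F DB 75 44 F3 F9.

15 CB 8F DB 75 44 F3 F9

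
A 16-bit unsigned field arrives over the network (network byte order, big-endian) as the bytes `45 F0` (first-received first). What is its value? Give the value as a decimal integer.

Big-endian: lowest address holds the most-significant byte.
The bytes are already most-significant first: 0x45F0.
0x45F0 = 17904.

17904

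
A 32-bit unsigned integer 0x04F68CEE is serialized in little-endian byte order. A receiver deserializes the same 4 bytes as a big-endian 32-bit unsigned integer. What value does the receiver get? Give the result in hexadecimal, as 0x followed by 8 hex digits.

Stored little-endian, the bytes at ascending addresses are EE 8C F6 04.
Read back as big-endian, the last byte is least significant, giving 0xEE8CF604.

0xEE8CF604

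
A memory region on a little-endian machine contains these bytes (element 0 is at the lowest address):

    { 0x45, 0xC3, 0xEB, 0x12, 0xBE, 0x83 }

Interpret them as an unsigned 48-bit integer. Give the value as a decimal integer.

Little-endian: lowest address holds the least-significant byte.
Reassemble most-significant byte first: 83 BE 12 EB C3 45 → 0x83BE12EBC345.
0x83BE12EBC345 = 144852384465733.

144852384465733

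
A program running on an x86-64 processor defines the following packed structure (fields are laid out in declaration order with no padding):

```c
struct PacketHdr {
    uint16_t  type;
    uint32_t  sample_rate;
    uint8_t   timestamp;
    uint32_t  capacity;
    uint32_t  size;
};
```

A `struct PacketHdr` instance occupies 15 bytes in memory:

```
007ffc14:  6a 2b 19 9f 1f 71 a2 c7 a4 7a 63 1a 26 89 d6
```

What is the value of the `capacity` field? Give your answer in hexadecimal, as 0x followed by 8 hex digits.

`capacity` follows `type` (2 B), `sample_rate` (4 B), `timestamp` (1 B), so it starts at offset 2 + 4 + 1 = 7 and occupies 4 bytes.
Bytes at offsets 7..10: C7 A4 7A 63.
Little-endian stores the least-significant byte at the lowest address.
Reassemble most-significant byte first: 63 7A A4 C7 → 0x637AA4C7.

0x637AA4C7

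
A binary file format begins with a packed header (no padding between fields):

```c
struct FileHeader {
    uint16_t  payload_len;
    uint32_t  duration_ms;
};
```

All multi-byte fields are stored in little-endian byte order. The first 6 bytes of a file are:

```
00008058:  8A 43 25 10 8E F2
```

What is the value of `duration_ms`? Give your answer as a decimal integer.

4069396517

`duration_ms` follows `payload_len` (2 bytes), so it starts at byte offset 2 and occupies 4 bytes.
Bytes at offsets 2..5: 25 10 8E F2.
Little-endian stores the least-significant byte at the lowest address.
Reassemble most-significant byte first: F2 8E 10 25 → 0xF28E1025.
0xF28E1025 = 4069396517.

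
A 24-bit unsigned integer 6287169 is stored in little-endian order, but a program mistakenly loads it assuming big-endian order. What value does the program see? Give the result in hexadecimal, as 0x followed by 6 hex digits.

6287169 in 24-bit hexadecimal is 0x5FEF41.
Stored little-endian, the bytes at ascending addresses are 41 EF 5F.
Read back as big-endian, the last byte is least significant, giving 0x41EF5F.

0x41EF5F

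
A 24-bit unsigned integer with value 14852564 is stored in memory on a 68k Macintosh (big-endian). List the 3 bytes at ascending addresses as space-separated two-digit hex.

14852564 in hexadecimal, padded to 24 bits, is 0xE2A1D4.
Split into bytes (most-significant first): E2 A1 D4.
Big-endian: lowest address holds the most-significant byte.
So the memory order matches the most-significant-first order: E2 A1 D4.

E2 A1 D4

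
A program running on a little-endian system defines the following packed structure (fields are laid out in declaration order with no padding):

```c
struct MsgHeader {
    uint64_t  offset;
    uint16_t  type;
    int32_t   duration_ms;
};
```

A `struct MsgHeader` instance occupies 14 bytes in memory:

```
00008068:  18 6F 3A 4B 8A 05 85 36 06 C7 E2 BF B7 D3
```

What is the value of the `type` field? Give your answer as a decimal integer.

50950

`type` follows `offset` (8 bytes), so it starts at byte offset 8 and occupies 2 bytes.
Bytes at offsets 8..9: 06 C7.
Little-endian: lowest address holds the least-significant byte.
Reassemble most-significant byte first: C7 06 → 0xC706.
0xC706 = 50950.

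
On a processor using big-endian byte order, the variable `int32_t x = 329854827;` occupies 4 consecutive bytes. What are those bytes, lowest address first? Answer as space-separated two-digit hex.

13 A9 2F 6B

329854827 in hexadecimal, padded to 32 bits, is 0x13A92F6B.
Split into bytes (most-significant first): 13 A9 2F 6B.
Big-endian stores the most-significant byte at the lowest address.
So the memory order matches the most-significant-first order: 13 A9 2F 6B.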